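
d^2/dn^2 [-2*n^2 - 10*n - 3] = -4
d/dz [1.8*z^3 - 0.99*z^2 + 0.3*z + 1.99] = 5.4*z^2 - 1.98*z + 0.3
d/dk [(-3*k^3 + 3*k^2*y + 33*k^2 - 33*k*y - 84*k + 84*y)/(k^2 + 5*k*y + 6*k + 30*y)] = 3*((2*k + 5*y + 6)*(k^3 - k^2*y - 11*k^2 + 11*k*y + 28*k - 28*y) + (k^2 + 5*k*y + 6*k + 30*y)*(-3*k^2 + 2*k*y + 22*k - 11*y - 28))/(k^2 + 5*k*y + 6*k + 30*y)^2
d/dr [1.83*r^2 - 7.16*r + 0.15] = 3.66*r - 7.16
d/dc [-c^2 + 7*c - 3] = 7 - 2*c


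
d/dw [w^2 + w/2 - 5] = 2*w + 1/2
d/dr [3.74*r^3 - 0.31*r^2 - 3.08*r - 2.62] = 11.22*r^2 - 0.62*r - 3.08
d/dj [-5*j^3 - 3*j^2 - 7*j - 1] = -15*j^2 - 6*j - 7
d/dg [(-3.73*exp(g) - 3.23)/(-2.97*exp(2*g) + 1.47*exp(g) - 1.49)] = (-11.0781*exp(2*g) - 19.1862*exp(g) + 10.3058)*exp(g)/(8.8209*exp(4*g) - 8.7318*exp(3*g) + 11.0115*exp(2*g) - 4.3806*exp(g) + 2.2201)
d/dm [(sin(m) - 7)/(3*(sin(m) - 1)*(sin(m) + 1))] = (14*sin(m) + cos(m)^2 - 2)/(3*cos(m)^3)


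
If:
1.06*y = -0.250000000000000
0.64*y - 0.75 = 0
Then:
No Solution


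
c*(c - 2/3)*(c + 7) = c^3 + 19*c^2/3 - 14*c/3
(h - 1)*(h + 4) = h^2 + 3*h - 4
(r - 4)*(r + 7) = r^2 + 3*r - 28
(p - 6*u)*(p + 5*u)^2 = p^3 + 4*p^2*u - 35*p*u^2 - 150*u^3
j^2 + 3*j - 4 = (j - 1)*(j + 4)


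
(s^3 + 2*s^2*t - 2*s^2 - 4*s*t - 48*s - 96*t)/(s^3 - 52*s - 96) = (s + 2*t)/(s + 2)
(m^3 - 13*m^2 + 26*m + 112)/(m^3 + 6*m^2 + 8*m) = (m^2 - 15*m + 56)/(m*(m + 4))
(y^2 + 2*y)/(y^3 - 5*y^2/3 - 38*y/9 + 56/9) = 9*y/(9*y^2 - 33*y + 28)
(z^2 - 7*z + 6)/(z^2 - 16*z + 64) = (z^2 - 7*z + 6)/(z^2 - 16*z + 64)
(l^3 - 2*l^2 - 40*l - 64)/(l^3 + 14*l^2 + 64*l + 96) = (l^2 - 6*l - 16)/(l^2 + 10*l + 24)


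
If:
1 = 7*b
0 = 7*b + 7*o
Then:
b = 1/7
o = -1/7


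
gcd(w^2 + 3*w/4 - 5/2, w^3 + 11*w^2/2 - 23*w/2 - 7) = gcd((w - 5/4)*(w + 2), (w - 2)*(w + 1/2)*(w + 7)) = 1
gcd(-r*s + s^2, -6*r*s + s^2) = s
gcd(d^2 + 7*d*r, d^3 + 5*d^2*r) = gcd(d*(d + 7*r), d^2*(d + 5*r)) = d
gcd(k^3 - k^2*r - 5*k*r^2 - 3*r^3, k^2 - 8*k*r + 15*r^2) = -k + 3*r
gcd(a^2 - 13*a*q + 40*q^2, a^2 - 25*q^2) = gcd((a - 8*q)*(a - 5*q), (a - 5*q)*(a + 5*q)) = -a + 5*q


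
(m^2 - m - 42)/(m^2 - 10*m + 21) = (m + 6)/(m - 3)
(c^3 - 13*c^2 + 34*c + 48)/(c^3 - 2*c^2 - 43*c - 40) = (c - 6)/(c + 5)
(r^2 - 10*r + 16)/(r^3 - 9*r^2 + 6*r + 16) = 1/(r + 1)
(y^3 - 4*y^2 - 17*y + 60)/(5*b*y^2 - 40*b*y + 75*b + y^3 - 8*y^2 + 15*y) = (y + 4)/(5*b + y)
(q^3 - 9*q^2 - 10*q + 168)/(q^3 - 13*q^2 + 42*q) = (q + 4)/q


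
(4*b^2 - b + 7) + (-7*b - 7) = 4*b^2 - 8*b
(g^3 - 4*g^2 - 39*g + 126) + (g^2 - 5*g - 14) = g^3 - 3*g^2 - 44*g + 112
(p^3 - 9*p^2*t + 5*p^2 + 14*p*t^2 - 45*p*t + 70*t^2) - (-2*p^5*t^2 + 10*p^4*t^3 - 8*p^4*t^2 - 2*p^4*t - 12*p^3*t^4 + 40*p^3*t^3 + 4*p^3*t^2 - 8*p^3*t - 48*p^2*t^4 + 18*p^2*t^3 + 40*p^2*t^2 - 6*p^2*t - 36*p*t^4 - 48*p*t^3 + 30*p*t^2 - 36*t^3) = 2*p^5*t^2 - 10*p^4*t^3 + 8*p^4*t^2 + 2*p^4*t + 12*p^3*t^4 - 40*p^3*t^3 - 4*p^3*t^2 + 8*p^3*t + p^3 + 48*p^2*t^4 - 18*p^2*t^3 - 40*p^2*t^2 - 3*p^2*t + 5*p^2 + 36*p*t^4 + 48*p*t^3 - 16*p*t^2 - 45*p*t + 36*t^3 + 70*t^2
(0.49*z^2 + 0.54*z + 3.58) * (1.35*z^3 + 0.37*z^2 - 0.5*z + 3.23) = 0.6615*z^5 + 0.9103*z^4 + 4.7878*z^3 + 2.6373*z^2 - 0.0457999999999998*z + 11.5634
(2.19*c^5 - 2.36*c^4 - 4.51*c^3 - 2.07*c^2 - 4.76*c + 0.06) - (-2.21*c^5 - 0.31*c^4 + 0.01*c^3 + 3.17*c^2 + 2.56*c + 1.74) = 4.4*c^5 - 2.05*c^4 - 4.52*c^3 - 5.24*c^2 - 7.32*c - 1.68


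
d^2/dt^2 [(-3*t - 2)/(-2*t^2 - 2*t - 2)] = ((2*t + 1)^2*(3*t + 2) - (9*t + 5)*(t^2 + t + 1))/(t^2 + t + 1)^3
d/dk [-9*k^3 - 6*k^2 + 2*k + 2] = -27*k^2 - 12*k + 2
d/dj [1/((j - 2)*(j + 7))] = (-2*j - 5)/(j^4 + 10*j^3 - 3*j^2 - 140*j + 196)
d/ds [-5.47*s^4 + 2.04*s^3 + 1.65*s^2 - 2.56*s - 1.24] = -21.88*s^3 + 6.12*s^2 + 3.3*s - 2.56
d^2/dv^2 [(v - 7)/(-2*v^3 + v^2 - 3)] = 2*(-4*v^2*(v - 7)*(3*v - 1)^2 + (6*v^2 - 2*v + (v - 7)*(6*v - 1))*(2*v^3 - v^2 + 3))/(2*v^3 - v^2 + 3)^3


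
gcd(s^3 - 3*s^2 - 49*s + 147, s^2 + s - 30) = 1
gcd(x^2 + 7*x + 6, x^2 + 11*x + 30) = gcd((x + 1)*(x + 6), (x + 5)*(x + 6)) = x + 6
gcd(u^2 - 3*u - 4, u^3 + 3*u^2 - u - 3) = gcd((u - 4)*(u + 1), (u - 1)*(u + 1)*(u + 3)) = u + 1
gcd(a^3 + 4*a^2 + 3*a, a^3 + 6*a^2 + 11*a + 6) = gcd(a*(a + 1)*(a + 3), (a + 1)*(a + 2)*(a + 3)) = a^2 + 4*a + 3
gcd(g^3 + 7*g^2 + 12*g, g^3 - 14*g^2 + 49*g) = g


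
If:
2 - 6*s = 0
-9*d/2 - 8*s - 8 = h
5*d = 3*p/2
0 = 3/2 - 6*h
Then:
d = -131/54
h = 1/4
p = -655/81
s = 1/3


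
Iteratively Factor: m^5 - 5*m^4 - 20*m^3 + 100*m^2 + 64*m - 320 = (m + 4)*(m^4 - 9*m^3 + 16*m^2 + 36*m - 80) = (m - 4)*(m + 4)*(m^3 - 5*m^2 - 4*m + 20) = (m - 4)*(m - 2)*(m + 4)*(m^2 - 3*m - 10) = (m - 5)*(m - 4)*(m - 2)*(m + 4)*(m + 2)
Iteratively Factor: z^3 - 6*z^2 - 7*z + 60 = (z - 5)*(z^2 - z - 12) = (z - 5)*(z - 4)*(z + 3)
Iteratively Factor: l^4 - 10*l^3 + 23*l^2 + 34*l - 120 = (l - 5)*(l^3 - 5*l^2 - 2*l + 24) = (l - 5)*(l - 3)*(l^2 - 2*l - 8) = (l - 5)*(l - 3)*(l + 2)*(l - 4)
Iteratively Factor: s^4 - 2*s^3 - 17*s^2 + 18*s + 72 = (s - 4)*(s^3 + 2*s^2 - 9*s - 18) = (s - 4)*(s + 2)*(s^2 - 9) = (s - 4)*(s - 3)*(s + 2)*(s + 3)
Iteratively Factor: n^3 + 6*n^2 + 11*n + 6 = (n + 2)*(n^2 + 4*n + 3) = (n + 1)*(n + 2)*(n + 3)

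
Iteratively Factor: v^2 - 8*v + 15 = (v - 3)*(v - 5)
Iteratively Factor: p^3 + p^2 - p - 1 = (p - 1)*(p^2 + 2*p + 1) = (p - 1)*(p + 1)*(p + 1)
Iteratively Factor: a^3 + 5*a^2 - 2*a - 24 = (a + 4)*(a^2 + a - 6) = (a + 3)*(a + 4)*(a - 2)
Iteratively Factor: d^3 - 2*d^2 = (d)*(d^2 - 2*d) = d^2*(d - 2)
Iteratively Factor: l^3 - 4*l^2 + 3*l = (l - 3)*(l^2 - l) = l*(l - 3)*(l - 1)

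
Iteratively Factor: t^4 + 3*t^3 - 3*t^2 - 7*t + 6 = (t + 3)*(t^3 - 3*t + 2) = (t + 2)*(t + 3)*(t^2 - 2*t + 1) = (t - 1)*(t + 2)*(t + 3)*(t - 1)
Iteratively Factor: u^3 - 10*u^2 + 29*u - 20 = (u - 4)*(u^2 - 6*u + 5) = (u - 4)*(u - 1)*(u - 5)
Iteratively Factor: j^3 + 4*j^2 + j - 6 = (j + 2)*(j^2 + 2*j - 3) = (j - 1)*(j + 2)*(j + 3)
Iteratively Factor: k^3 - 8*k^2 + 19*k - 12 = (k - 4)*(k^2 - 4*k + 3) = (k - 4)*(k - 3)*(k - 1)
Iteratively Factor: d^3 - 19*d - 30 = (d - 5)*(d^2 + 5*d + 6) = (d - 5)*(d + 3)*(d + 2)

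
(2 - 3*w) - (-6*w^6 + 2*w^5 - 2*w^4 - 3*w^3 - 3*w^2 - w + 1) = 6*w^6 - 2*w^5 + 2*w^4 + 3*w^3 + 3*w^2 - 2*w + 1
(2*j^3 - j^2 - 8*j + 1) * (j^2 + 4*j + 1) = 2*j^5 + 7*j^4 - 10*j^3 - 32*j^2 - 4*j + 1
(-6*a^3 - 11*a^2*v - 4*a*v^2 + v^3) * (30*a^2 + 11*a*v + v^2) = -180*a^5 - 396*a^4*v - 247*a^3*v^2 - 25*a^2*v^3 + 7*a*v^4 + v^5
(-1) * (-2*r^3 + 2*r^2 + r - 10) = 2*r^3 - 2*r^2 - r + 10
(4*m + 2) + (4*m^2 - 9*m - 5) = 4*m^2 - 5*m - 3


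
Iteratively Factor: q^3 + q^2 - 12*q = (q + 4)*(q^2 - 3*q) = (q - 3)*(q + 4)*(q)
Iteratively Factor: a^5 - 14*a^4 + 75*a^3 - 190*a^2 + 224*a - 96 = (a - 4)*(a^4 - 10*a^3 + 35*a^2 - 50*a + 24) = (a - 4)*(a - 2)*(a^3 - 8*a^2 + 19*a - 12) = (a - 4)^2*(a - 2)*(a^2 - 4*a + 3) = (a - 4)^2*(a - 3)*(a - 2)*(a - 1)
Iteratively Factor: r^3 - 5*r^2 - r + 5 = (r - 1)*(r^2 - 4*r - 5) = (r - 1)*(r + 1)*(r - 5)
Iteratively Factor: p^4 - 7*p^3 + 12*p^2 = (p)*(p^3 - 7*p^2 + 12*p) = p^2*(p^2 - 7*p + 12) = p^2*(p - 3)*(p - 4)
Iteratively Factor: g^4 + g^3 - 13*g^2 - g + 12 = (g + 4)*(g^3 - 3*g^2 - g + 3) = (g + 1)*(g + 4)*(g^2 - 4*g + 3) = (g - 3)*(g + 1)*(g + 4)*(g - 1)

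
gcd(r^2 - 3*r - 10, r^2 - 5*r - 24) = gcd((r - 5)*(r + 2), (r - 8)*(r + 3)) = 1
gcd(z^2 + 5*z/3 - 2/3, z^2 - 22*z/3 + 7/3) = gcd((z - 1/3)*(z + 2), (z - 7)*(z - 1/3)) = z - 1/3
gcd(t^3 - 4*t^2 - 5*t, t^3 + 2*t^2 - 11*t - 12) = t + 1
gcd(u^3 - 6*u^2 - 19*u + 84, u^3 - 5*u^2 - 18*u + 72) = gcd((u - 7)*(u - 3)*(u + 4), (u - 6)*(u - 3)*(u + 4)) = u^2 + u - 12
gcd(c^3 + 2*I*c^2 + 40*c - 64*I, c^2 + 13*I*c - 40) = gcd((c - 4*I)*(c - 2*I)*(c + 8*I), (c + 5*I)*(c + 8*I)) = c + 8*I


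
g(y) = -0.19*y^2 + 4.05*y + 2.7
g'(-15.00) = 9.75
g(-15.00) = -100.80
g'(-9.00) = 7.47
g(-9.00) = -49.14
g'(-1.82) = 4.74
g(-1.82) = -5.30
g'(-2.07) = 4.84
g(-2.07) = -6.50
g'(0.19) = 3.98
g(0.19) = 3.46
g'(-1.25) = 4.52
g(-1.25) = -2.66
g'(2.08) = 3.26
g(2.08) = 10.30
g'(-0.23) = 4.14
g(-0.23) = 1.76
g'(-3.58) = 5.41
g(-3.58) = -14.23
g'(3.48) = 2.73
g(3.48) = 14.49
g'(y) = 4.05 - 0.38*y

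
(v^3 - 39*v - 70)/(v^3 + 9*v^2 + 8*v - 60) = (v^2 - 5*v - 14)/(v^2 + 4*v - 12)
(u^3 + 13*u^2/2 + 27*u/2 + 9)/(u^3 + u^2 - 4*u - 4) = (u^2 + 9*u/2 + 9/2)/(u^2 - u - 2)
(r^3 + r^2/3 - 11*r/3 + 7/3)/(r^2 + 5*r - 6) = (3*r^2 + 4*r - 7)/(3*(r + 6))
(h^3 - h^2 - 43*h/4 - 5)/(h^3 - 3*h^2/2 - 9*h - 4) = (h + 5/2)/(h + 2)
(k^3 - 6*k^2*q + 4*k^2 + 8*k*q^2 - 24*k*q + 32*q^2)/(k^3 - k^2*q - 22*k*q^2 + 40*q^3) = (k + 4)/(k + 5*q)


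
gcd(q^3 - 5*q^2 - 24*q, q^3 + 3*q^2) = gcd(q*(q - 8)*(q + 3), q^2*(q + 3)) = q^2 + 3*q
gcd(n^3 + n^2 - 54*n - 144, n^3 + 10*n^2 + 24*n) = n + 6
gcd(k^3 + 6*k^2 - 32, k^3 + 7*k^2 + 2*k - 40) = k^2 + 2*k - 8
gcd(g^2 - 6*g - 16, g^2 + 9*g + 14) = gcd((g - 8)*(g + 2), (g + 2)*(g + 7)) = g + 2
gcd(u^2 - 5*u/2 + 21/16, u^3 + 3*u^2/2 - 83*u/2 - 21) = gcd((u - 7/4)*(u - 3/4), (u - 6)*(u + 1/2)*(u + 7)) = 1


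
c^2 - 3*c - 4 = (c - 4)*(c + 1)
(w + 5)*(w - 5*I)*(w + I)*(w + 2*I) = w^4 + 5*w^3 - 2*I*w^3 + 13*w^2 - 10*I*w^2 + 65*w + 10*I*w + 50*I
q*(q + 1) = q^2 + q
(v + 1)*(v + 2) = v^2 + 3*v + 2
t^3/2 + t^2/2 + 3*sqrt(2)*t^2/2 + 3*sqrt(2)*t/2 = t*(t/2 + 1/2)*(t + 3*sqrt(2))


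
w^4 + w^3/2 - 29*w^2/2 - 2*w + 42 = (w - 3)*(w - 2)*(w + 2)*(w + 7/2)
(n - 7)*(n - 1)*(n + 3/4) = n^3 - 29*n^2/4 + n + 21/4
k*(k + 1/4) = k^2 + k/4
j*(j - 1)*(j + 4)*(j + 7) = j^4 + 10*j^3 + 17*j^2 - 28*j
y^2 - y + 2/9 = (y - 2/3)*(y - 1/3)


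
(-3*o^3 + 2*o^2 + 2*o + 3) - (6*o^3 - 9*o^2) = -9*o^3 + 11*o^2 + 2*o + 3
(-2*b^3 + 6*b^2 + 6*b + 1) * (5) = -10*b^3 + 30*b^2 + 30*b + 5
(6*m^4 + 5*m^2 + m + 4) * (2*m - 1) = 12*m^5 - 6*m^4 + 10*m^3 - 3*m^2 + 7*m - 4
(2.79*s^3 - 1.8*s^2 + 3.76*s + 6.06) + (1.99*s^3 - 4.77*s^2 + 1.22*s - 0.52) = 4.78*s^3 - 6.57*s^2 + 4.98*s + 5.54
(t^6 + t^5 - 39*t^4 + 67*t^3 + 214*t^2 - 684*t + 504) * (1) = t^6 + t^5 - 39*t^4 + 67*t^3 + 214*t^2 - 684*t + 504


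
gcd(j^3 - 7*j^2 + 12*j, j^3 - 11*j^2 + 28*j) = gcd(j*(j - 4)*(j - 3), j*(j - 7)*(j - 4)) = j^2 - 4*j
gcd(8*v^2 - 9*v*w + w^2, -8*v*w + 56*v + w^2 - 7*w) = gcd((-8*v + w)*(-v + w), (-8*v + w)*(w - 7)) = 8*v - w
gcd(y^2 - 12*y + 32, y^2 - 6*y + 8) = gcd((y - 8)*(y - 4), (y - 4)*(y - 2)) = y - 4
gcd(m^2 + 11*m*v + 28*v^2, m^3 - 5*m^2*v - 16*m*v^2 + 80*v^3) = m + 4*v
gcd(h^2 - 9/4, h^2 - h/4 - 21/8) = h + 3/2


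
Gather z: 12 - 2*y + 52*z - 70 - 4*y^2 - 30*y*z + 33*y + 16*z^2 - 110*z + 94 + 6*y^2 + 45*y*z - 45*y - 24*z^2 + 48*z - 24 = 2*y^2 - 14*y - 8*z^2 + z*(15*y - 10) + 12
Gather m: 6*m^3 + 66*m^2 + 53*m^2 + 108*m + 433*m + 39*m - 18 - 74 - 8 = 6*m^3 + 119*m^2 + 580*m - 100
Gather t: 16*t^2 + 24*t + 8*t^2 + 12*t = 24*t^2 + 36*t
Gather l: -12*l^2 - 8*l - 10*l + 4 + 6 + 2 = -12*l^2 - 18*l + 12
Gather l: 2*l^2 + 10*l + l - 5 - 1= 2*l^2 + 11*l - 6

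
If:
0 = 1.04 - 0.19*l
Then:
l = 5.47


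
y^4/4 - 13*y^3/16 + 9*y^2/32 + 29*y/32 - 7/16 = (y/4 + 1/4)*(y - 2)*(y - 7/4)*(y - 1/2)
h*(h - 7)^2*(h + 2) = h^4 - 12*h^3 + 21*h^2 + 98*h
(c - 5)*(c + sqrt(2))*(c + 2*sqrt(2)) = c^3 - 5*c^2 + 3*sqrt(2)*c^2 - 15*sqrt(2)*c + 4*c - 20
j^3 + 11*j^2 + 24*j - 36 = (j - 1)*(j + 6)^2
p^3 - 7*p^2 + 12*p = p*(p - 4)*(p - 3)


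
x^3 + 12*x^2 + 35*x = x*(x + 5)*(x + 7)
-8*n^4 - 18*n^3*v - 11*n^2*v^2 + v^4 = (-4*n + v)*(n + v)^2*(2*n + v)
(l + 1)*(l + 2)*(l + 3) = l^3 + 6*l^2 + 11*l + 6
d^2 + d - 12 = (d - 3)*(d + 4)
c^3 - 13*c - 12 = (c - 4)*(c + 1)*(c + 3)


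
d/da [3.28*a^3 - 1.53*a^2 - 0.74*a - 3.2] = 9.84*a^2 - 3.06*a - 0.74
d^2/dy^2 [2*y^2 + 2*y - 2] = 4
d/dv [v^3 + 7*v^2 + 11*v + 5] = 3*v^2 + 14*v + 11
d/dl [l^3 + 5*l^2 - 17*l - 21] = 3*l^2 + 10*l - 17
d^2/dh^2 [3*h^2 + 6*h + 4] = 6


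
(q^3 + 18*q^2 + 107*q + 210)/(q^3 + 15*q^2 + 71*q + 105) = (q + 6)/(q + 3)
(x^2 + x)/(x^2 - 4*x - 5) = x/(x - 5)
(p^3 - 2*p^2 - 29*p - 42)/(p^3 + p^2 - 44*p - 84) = (p + 3)/(p + 6)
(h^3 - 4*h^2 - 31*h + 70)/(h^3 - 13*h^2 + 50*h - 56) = (h + 5)/(h - 4)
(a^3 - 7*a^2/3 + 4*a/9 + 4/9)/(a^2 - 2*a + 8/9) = (3*a^2 - 5*a - 2)/(3*a - 4)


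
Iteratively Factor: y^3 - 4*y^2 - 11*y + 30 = (y + 3)*(y^2 - 7*y + 10) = (y - 5)*(y + 3)*(y - 2)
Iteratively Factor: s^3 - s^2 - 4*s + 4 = (s - 1)*(s^2 - 4) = (s - 2)*(s - 1)*(s + 2)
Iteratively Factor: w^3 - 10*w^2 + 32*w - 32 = (w - 2)*(w^2 - 8*w + 16) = (w - 4)*(w - 2)*(w - 4)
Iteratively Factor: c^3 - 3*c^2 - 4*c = (c)*(c^2 - 3*c - 4) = c*(c + 1)*(c - 4)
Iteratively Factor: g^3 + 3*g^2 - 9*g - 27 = (g - 3)*(g^2 + 6*g + 9) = (g - 3)*(g + 3)*(g + 3)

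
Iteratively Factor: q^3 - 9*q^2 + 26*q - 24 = (q - 3)*(q^2 - 6*q + 8) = (q - 3)*(q - 2)*(q - 4)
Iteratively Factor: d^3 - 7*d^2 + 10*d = (d - 2)*(d^2 - 5*d) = (d - 5)*(d - 2)*(d)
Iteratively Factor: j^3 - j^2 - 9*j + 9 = (j - 3)*(j^2 + 2*j - 3) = (j - 3)*(j - 1)*(j + 3)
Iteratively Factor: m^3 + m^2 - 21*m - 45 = (m + 3)*(m^2 - 2*m - 15) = (m + 3)^2*(m - 5)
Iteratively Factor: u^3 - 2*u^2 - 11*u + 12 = (u - 4)*(u^2 + 2*u - 3) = (u - 4)*(u + 3)*(u - 1)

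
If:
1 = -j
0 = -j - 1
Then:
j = -1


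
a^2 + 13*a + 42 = (a + 6)*(a + 7)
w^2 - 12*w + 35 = (w - 7)*(w - 5)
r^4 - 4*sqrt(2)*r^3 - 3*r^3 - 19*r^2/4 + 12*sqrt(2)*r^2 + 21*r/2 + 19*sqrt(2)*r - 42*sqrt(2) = (r - 7/2)*(r - 3/2)*(r + 2)*(r - 4*sqrt(2))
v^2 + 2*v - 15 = (v - 3)*(v + 5)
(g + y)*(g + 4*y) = g^2 + 5*g*y + 4*y^2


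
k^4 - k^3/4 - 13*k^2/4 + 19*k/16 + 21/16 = (k - 3/2)*(k - 1)*(k + 1/2)*(k + 7/4)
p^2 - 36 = (p - 6)*(p + 6)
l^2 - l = l*(l - 1)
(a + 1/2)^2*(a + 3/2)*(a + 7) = a^4 + 19*a^3/2 + 77*a^2/4 + 101*a/8 + 21/8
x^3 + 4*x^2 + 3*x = x*(x + 1)*(x + 3)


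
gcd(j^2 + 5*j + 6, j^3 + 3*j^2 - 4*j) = 1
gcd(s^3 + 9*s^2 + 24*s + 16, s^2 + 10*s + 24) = s + 4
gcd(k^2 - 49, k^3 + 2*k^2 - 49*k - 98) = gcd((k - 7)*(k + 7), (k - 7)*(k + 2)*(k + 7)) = k^2 - 49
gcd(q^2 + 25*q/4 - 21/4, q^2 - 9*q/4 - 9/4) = 1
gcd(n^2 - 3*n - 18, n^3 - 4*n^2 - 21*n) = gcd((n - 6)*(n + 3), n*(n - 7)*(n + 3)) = n + 3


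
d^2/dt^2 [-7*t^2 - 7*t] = -14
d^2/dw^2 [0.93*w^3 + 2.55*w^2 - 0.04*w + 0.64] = 5.58*w + 5.1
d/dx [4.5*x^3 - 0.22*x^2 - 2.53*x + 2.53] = 13.5*x^2 - 0.44*x - 2.53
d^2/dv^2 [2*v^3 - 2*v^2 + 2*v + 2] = 12*v - 4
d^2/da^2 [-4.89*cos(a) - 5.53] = 4.89*cos(a)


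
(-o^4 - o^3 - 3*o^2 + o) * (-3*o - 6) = 3*o^5 + 9*o^4 + 15*o^3 + 15*o^2 - 6*o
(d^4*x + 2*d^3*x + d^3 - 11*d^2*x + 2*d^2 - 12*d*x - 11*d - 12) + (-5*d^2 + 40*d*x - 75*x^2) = d^4*x + 2*d^3*x + d^3 - 11*d^2*x - 3*d^2 + 28*d*x - 11*d - 75*x^2 - 12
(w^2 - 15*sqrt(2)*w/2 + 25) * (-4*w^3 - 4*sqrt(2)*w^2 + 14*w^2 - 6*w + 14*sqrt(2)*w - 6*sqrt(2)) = -4*w^5 + 14*w^4 + 26*sqrt(2)*w^4 - 91*sqrt(2)*w^3 - 46*w^3 - 61*sqrt(2)*w^2 + 140*w^2 - 60*w + 350*sqrt(2)*w - 150*sqrt(2)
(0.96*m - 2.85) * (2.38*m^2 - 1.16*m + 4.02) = 2.2848*m^3 - 7.8966*m^2 + 7.1652*m - 11.457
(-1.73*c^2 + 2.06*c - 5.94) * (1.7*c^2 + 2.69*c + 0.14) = -2.941*c^4 - 1.1517*c^3 - 4.7988*c^2 - 15.6902*c - 0.8316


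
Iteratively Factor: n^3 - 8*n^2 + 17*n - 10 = (n - 2)*(n^2 - 6*n + 5) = (n - 5)*(n - 2)*(n - 1)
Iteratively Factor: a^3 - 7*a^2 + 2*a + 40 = (a + 2)*(a^2 - 9*a + 20) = (a - 5)*(a + 2)*(a - 4)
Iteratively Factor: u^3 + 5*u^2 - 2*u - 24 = (u + 4)*(u^2 + u - 6) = (u - 2)*(u + 4)*(u + 3)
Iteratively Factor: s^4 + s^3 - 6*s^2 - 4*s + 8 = (s + 2)*(s^3 - s^2 - 4*s + 4) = (s - 1)*(s + 2)*(s^2 - 4) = (s - 2)*(s - 1)*(s + 2)*(s + 2)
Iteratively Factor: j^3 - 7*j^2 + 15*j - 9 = (j - 1)*(j^2 - 6*j + 9) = (j - 3)*(j - 1)*(j - 3)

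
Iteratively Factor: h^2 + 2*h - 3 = (h - 1)*(h + 3)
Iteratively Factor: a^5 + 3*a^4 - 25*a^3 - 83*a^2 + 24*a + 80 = (a + 4)*(a^4 - a^3 - 21*a^2 + a + 20) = (a - 1)*(a + 4)*(a^3 - 21*a - 20) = (a - 1)*(a + 1)*(a + 4)*(a^2 - a - 20) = (a - 1)*(a + 1)*(a + 4)^2*(a - 5)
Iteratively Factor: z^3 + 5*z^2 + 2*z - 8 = (z - 1)*(z^2 + 6*z + 8) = (z - 1)*(z + 4)*(z + 2)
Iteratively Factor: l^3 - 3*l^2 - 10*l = (l)*(l^2 - 3*l - 10) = l*(l + 2)*(l - 5)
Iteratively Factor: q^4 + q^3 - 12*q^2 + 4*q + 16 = (q + 1)*(q^3 - 12*q + 16) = (q - 2)*(q + 1)*(q^2 + 2*q - 8) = (q - 2)*(q + 1)*(q + 4)*(q - 2)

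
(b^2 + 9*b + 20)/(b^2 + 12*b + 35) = (b + 4)/(b + 7)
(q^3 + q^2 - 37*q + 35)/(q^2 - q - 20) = (q^2 + 6*q - 7)/(q + 4)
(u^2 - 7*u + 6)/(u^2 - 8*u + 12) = (u - 1)/(u - 2)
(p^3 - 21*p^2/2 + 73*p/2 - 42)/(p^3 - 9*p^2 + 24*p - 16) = (2*p^2 - 13*p + 21)/(2*(p^2 - 5*p + 4))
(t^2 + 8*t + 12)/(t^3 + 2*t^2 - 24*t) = (t + 2)/(t*(t - 4))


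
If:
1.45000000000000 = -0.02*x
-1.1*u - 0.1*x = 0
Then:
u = 6.59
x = -72.50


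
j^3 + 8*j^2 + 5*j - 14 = (j - 1)*(j + 2)*(j + 7)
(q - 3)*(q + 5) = q^2 + 2*q - 15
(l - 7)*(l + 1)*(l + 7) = l^3 + l^2 - 49*l - 49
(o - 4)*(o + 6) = o^2 + 2*o - 24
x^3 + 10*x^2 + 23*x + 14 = (x + 1)*(x + 2)*(x + 7)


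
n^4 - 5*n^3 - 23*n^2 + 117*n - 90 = (n - 6)*(n - 3)*(n - 1)*(n + 5)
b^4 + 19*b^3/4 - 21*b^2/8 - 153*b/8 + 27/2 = (b - 3/2)*(b - 3/4)*(b + 3)*(b + 4)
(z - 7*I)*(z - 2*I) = z^2 - 9*I*z - 14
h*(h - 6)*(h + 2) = h^3 - 4*h^2 - 12*h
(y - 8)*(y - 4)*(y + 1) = y^3 - 11*y^2 + 20*y + 32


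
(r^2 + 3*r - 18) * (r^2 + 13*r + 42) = r^4 + 16*r^3 + 63*r^2 - 108*r - 756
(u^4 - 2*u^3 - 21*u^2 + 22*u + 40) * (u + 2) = u^5 - 25*u^3 - 20*u^2 + 84*u + 80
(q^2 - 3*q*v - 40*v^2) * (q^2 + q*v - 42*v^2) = q^4 - 2*q^3*v - 85*q^2*v^2 + 86*q*v^3 + 1680*v^4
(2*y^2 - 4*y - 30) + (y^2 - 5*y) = 3*y^2 - 9*y - 30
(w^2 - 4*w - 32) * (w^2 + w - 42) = w^4 - 3*w^3 - 78*w^2 + 136*w + 1344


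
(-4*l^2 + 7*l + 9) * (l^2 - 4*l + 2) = -4*l^4 + 23*l^3 - 27*l^2 - 22*l + 18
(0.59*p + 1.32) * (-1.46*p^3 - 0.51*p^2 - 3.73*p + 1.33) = -0.8614*p^4 - 2.2281*p^3 - 2.8739*p^2 - 4.1389*p + 1.7556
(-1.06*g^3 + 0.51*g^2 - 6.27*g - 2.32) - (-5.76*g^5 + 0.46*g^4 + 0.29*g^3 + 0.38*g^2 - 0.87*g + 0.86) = 5.76*g^5 - 0.46*g^4 - 1.35*g^3 + 0.13*g^2 - 5.4*g - 3.18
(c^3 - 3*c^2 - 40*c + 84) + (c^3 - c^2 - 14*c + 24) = 2*c^3 - 4*c^2 - 54*c + 108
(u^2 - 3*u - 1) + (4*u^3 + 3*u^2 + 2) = 4*u^3 + 4*u^2 - 3*u + 1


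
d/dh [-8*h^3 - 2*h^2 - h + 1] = -24*h^2 - 4*h - 1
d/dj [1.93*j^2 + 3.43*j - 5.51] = 3.86*j + 3.43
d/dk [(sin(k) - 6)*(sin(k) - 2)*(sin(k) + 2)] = (3*sin(k)^2 - 12*sin(k) - 4)*cos(k)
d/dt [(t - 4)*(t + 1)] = 2*t - 3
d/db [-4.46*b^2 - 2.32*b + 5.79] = -8.92*b - 2.32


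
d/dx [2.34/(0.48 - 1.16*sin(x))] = 2.7144*cos(x)/(1.16*sin(x) - 0.48)^2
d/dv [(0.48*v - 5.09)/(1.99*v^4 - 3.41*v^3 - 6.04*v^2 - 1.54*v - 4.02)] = (-2.8656*v^4 + 43.79*v^3 - 49.1715*v^2 - 61.4872*v - 9.7682)/(3.9601*v^8 - 13.5718*v^7 - 12.4111*v^6 + 35.0636*v^5 + 30.9848*v^4 + 46.0196*v^3 + 50.9332*v^2 + 12.3816*v + 16.1604)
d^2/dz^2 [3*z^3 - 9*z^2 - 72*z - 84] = 18*z - 18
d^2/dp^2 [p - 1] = 0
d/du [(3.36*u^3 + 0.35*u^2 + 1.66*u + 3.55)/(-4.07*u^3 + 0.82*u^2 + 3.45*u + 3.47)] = (4.1797*u^4 + 36.6964*u^3 + 78.1694*u^2 - 3.393*u - 6.4873)/(16.5649*u^6 - 6.6748*u^5 - 27.4106*u^4 - 22.5878*u^3 + 17.5933*u^2 + 23.943*u + 12.0409)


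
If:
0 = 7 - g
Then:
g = 7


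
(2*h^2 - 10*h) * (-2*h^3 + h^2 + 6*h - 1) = -4*h^5 + 22*h^4 + 2*h^3 - 62*h^2 + 10*h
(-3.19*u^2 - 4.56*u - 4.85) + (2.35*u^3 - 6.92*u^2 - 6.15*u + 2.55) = 2.35*u^3 - 10.11*u^2 - 10.71*u - 2.3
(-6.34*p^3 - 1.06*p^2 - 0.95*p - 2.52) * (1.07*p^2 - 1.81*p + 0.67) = -6.7838*p^5 + 10.3412*p^4 - 3.3457*p^3 - 1.6871*p^2 + 3.9247*p - 1.6884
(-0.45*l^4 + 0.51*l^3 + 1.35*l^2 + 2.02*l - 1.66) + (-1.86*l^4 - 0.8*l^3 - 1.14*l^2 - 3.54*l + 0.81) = -2.31*l^4 - 0.29*l^3 + 0.21*l^2 - 1.52*l - 0.85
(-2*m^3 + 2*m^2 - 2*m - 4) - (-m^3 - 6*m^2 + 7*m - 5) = -m^3 + 8*m^2 - 9*m + 1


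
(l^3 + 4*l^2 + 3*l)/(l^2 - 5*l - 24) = l*(l + 1)/(l - 8)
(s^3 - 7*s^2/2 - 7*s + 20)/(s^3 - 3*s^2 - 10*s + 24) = (s + 5/2)/(s + 3)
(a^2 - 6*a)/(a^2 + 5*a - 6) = a*(a - 6)/(a^2 + 5*a - 6)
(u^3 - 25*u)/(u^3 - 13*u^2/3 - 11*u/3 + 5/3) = 3*u*(u + 5)/(3*u^2 + 2*u - 1)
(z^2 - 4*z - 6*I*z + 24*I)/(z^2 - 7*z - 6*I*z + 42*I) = (z - 4)/(z - 7)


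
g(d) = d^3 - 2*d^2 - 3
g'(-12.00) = 480.00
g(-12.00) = -2019.00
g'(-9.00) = 279.00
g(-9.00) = -894.00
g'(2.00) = 4.00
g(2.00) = -3.00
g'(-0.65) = 3.87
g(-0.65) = -4.12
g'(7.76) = 149.61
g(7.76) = 343.85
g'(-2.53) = 29.32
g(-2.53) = -32.00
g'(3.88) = 29.64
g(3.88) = 25.30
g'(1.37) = 0.15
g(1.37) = -4.18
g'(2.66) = 10.59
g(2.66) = 1.67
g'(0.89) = -1.18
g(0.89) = -3.88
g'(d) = 3*d^2 - 4*d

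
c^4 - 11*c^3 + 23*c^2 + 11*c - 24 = (c - 8)*(c - 3)*(c - 1)*(c + 1)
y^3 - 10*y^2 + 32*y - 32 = (y - 4)^2*(y - 2)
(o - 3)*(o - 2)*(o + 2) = o^3 - 3*o^2 - 4*o + 12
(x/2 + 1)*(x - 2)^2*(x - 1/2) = x^4/2 - 5*x^3/4 - 3*x^2/2 + 5*x - 2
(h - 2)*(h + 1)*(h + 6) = h^3 + 5*h^2 - 8*h - 12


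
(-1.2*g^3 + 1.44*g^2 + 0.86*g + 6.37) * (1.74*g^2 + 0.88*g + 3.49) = -2.088*g^5 + 1.4496*g^4 - 1.4244*g^3 + 16.8662*g^2 + 8.607*g + 22.2313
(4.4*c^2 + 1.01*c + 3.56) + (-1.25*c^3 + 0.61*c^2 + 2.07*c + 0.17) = -1.25*c^3 + 5.01*c^2 + 3.08*c + 3.73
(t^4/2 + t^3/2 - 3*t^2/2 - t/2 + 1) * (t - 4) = t^5/2 - 3*t^4/2 - 7*t^3/2 + 11*t^2/2 + 3*t - 4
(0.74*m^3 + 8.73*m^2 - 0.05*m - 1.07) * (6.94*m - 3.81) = 5.1356*m^4 + 57.7668*m^3 - 33.6083*m^2 - 7.2353*m + 4.0767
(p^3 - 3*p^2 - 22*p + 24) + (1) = p^3 - 3*p^2 - 22*p + 25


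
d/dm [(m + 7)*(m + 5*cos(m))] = m - (m + 7)*(5*sin(m) - 1) + 5*cos(m)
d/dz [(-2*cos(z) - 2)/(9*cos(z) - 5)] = -28*sin(z)/(9*cos(z) - 5)^2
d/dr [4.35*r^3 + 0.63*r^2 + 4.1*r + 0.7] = 13.05*r^2 + 1.26*r + 4.1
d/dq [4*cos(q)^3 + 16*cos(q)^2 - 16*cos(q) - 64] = 4*(-3*cos(q)^2 - 8*cos(q) + 4)*sin(q)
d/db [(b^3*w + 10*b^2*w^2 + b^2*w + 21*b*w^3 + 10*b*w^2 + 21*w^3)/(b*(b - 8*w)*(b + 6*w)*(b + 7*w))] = w*(-b^4 - 6*b^3*w - 2*b^3 - 42*b^2*w^2 - 7*b^2*w + 12*b*w^2 + 144*w^3)/(b^2*(b^4 - 4*b^3*w - 92*b^2*w^2 + 192*b*w^3 + 2304*w^4))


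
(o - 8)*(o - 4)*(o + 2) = o^3 - 10*o^2 + 8*o + 64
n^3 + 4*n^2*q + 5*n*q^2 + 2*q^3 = (n + q)^2*(n + 2*q)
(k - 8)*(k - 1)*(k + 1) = k^3 - 8*k^2 - k + 8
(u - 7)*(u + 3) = u^2 - 4*u - 21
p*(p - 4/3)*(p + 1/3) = p^3 - p^2 - 4*p/9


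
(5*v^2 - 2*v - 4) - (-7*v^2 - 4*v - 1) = 12*v^2 + 2*v - 3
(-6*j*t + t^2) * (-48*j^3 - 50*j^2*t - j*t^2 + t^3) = 288*j^4*t + 252*j^3*t^2 - 44*j^2*t^3 - 7*j*t^4 + t^5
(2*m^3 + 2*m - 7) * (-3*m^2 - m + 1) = -6*m^5 - 2*m^4 - 4*m^3 + 19*m^2 + 9*m - 7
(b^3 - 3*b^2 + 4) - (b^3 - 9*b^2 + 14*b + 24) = 6*b^2 - 14*b - 20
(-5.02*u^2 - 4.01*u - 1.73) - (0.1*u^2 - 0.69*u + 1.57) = -5.12*u^2 - 3.32*u - 3.3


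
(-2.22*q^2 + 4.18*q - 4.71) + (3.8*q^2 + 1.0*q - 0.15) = 1.58*q^2 + 5.18*q - 4.86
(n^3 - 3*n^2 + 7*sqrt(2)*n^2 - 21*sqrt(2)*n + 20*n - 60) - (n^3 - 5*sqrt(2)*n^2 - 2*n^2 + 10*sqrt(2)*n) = -n^2 + 12*sqrt(2)*n^2 - 31*sqrt(2)*n + 20*n - 60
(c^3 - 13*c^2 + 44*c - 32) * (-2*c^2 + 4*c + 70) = -2*c^5 + 30*c^4 - 70*c^3 - 670*c^2 + 2952*c - 2240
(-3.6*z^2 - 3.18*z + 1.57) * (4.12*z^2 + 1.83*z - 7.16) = -14.832*z^4 - 19.6896*z^3 + 26.425*z^2 + 25.6419*z - 11.2412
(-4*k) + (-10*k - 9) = -14*k - 9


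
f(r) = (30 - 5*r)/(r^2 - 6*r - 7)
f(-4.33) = 1.37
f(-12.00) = 0.43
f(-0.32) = -6.35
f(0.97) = -2.12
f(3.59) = -0.77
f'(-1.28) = 55.81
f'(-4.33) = 0.40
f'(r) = (6 - 2*r)*(30 - 5*r)/(r^2 - 6*r - 7)^2 - 5/(r^2 - 6*r - 7)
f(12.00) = -0.46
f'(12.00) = 0.05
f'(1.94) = 0.53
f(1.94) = -1.36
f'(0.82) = 1.34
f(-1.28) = 15.70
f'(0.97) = 1.14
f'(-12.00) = 0.04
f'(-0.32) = 9.47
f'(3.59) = 0.26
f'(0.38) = 2.31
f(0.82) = -2.30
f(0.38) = -3.08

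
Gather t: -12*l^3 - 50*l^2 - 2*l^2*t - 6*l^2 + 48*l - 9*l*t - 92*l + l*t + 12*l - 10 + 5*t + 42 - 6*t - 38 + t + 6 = -12*l^3 - 56*l^2 - 32*l + t*(-2*l^2 - 8*l)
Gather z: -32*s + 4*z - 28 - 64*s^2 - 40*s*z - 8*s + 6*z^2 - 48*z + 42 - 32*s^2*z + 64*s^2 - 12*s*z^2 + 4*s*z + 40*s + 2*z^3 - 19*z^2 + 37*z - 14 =2*z^3 + z^2*(-12*s - 13) + z*(-32*s^2 - 36*s - 7)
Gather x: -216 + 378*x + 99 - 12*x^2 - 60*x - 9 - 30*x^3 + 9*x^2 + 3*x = -30*x^3 - 3*x^2 + 321*x - 126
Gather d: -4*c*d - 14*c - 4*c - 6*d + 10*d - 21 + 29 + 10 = -18*c + d*(4 - 4*c) + 18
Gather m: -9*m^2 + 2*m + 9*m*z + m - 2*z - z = -9*m^2 + m*(9*z + 3) - 3*z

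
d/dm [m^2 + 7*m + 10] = 2*m + 7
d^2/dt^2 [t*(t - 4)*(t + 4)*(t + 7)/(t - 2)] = 6*(t^4 - 3*t^3 - 6*t^2 + 28*t - 96)/(t^3 - 6*t^2 + 12*t - 8)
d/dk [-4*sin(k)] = -4*cos(k)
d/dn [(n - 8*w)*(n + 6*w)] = 2*n - 2*w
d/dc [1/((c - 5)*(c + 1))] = 2*(2 - c)/(c^4 - 8*c^3 + 6*c^2 + 40*c + 25)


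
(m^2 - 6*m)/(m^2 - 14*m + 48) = m/(m - 8)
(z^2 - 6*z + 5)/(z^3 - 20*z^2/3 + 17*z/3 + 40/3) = 3*(z - 1)/(3*z^2 - 5*z - 8)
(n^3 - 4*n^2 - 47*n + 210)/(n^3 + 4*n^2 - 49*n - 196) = (n^2 - 11*n + 30)/(n^2 - 3*n - 28)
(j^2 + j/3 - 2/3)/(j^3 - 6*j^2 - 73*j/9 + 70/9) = 3*(j + 1)/(3*j^2 - 16*j - 35)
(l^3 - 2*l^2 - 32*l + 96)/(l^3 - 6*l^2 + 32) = (l + 6)/(l + 2)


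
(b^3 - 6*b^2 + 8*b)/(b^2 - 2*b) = b - 4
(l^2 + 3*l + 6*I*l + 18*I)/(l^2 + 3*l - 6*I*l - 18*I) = (l + 6*I)/(l - 6*I)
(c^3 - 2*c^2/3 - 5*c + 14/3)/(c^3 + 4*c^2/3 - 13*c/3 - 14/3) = (c - 1)/(c + 1)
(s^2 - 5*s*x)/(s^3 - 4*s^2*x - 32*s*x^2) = (-s + 5*x)/(-s^2 + 4*s*x + 32*x^2)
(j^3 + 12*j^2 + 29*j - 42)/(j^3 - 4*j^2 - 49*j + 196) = (j^2 + 5*j - 6)/(j^2 - 11*j + 28)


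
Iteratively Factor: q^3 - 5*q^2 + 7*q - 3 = (q - 1)*(q^2 - 4*q + 3) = (q - 3)*(q - 1)*(q - 1)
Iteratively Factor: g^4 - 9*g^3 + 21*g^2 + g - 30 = (g + 1)*(g^3 - 10*g^2 + 31*g - 30) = (g - 3)*(g + 1)*(g^2 - 7*g + 10) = (g - 3)*(g - 2)*(g + 1)*(g - 5)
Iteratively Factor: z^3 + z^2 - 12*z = (z - 3)*(z^2 + 4*z) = (z - 3)*(z + 4)*(z)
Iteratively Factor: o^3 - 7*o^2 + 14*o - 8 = (o - 2)*(o^2 - 5*o + 4) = (o - 2)*(o - 1)*(o - 4)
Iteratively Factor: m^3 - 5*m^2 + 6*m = (m - 3)*(m^2 - 2*m) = m*(m - 3)*(m - 2)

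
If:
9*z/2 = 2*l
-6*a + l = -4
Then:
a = 3*z/8 + 2/3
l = 9*z/4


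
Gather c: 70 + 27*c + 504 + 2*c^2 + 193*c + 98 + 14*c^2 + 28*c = 16*c^2 + 248*c + 672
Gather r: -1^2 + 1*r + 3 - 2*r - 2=-r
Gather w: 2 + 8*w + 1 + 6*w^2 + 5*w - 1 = 6*w^2 + 13*w + 2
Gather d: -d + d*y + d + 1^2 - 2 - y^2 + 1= d*y - y^2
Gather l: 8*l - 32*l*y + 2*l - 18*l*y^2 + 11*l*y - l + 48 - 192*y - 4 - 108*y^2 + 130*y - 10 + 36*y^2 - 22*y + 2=l*(-18*y^2 - 21*y + 9) - 72*y^2 - 84*y + 36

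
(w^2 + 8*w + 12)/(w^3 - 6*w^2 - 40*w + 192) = (w + 2)/(w^2 - 12*w + 32)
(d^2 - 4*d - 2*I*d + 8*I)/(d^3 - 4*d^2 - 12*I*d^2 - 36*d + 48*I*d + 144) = (d - 2*I)/(d^2 - 12*I*d - 36)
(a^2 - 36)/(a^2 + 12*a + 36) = (a - 6)/(a + 6)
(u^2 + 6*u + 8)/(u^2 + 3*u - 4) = (u + 2)/(u - 1)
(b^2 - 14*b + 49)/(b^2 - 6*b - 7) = (b - 7)/(b + 1)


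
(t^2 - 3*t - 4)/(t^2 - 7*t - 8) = (t - 4)/(t - 8)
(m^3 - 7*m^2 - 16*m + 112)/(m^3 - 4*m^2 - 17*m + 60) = (m^2 - 11*m + 28)/(m^2 - 8*m + 15)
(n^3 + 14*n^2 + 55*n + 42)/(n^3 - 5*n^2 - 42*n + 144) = (n^2 + 8*n + 7)/(n^2 - 11*n + 24)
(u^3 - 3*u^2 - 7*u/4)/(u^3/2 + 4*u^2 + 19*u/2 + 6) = u*(4*u^2 - 12*u - 7)/(2*(u^3 + 8*u^2 + 19*u + 12))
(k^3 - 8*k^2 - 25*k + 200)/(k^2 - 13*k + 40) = k + 5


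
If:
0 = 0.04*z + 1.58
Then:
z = -39.50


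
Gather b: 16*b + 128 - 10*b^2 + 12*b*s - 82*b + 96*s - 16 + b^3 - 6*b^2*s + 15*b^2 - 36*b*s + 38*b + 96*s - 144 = b^3 + b^2*(5 - 6*s) + b*(-24*s - 28) + 192*s - 32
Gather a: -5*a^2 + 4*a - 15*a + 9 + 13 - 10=-5*a^2 - 11*a + 12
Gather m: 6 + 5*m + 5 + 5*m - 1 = 10*m + 10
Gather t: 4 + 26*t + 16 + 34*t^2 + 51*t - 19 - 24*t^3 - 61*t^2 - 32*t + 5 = -24*t^3 - 27*t^2 + 45*t + 6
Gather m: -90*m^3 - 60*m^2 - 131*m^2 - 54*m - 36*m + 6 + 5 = -90*m^3 - 191*m^2 - 90*m + 11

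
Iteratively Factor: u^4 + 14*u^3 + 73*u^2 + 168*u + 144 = (u + 4)*(u^3 + 10*u^2 + 33*u + 36) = (u + 4)^2*(u^2 + 6*u + 9) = (u + 3)*(u + 4)^2*(u + 3)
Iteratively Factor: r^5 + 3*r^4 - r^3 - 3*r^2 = (r + 3)*(r^4 - r^2) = r*(r + 3)*(r^3 - r) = r*(r + 1)*(r + 3)*(r^2 - r) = r^2*(r + 1)*(r + 3)*(r - 1)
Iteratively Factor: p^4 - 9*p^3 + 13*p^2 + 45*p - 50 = (p + 2)*(p^3 - 11*p^2 + 35*p - 25) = (p - 1)*(p + 2)*(p^2 - 10*p + 25) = (p - 5)*(p - 1)*(p + 2)*(p - 5)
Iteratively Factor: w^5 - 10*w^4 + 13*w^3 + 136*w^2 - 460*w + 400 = (w - 5)*(w^4 - 5*w^3 - 12*w^2 + 76*w - 80) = (w - 5)*(w + 4)*(w^3 - 9*w^2 + 24*w - 20) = (w - 5)*(w - 2)*(w + 4)*(w^2 - 7*w + 10) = (w - 5)^2*(w - 2)*(w + 4)*(w - 2)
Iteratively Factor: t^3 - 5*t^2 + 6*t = (t)*(t^2 - 5*t + 6) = t*(t - 3)*(t - 2)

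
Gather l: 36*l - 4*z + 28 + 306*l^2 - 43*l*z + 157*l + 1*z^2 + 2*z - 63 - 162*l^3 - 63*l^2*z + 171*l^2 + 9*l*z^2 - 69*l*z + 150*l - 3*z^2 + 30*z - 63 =-162*l^3 + l^2*(477 - 63*z) + l*(9*z^2 - 112*z + 343) - 2*z^2 + 28*z - 98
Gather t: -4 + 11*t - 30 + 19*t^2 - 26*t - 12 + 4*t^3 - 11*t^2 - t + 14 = 4*t^3 + 8*t^2 - 16*t - 32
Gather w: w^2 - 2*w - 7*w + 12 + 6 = w^2 - 9*w + 18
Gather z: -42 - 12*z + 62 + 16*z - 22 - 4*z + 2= 0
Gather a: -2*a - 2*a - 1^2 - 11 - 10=-4*a - 22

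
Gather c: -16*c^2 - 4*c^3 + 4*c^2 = -4*c^3 - 12*c^2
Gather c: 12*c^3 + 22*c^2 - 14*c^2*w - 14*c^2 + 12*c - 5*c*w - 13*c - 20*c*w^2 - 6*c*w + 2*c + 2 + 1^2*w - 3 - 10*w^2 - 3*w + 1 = 12*c^3 + c^2*(8 - 14*w) + c*(-20*w^2 - 11*w + 1) - 10*w^2 - 2*w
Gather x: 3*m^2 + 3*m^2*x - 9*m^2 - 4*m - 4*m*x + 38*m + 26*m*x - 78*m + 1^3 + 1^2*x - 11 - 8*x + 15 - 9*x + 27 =-6*m^2 - 44*m + x*(3*m^2 + 22*m - 16) + 32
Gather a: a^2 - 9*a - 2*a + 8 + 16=a^2 - 11*a + 24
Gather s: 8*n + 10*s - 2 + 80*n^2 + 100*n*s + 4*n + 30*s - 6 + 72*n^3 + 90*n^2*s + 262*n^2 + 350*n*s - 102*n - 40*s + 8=72*n^3 + 342*n^2 - 90*n + s*(90*n^2 + 450*n)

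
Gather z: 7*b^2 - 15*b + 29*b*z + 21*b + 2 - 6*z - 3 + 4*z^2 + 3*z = 7*b^2 + 6*b + 4*z^2 + z*(29*b - 3) - 1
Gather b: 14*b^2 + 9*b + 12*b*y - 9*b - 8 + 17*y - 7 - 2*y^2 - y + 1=14*b^2 + 12*b*y - 2*y^2 + 16*y - 14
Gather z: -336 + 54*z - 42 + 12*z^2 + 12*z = 12*z^2 + 66*z - 378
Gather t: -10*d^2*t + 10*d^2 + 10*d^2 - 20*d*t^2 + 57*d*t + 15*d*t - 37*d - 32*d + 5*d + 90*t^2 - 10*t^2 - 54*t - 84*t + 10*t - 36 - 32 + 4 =20*d^2 - 64*d + t^2*(80 - 20*d) + t*(-10*d^2 + 72*d - 128) - 64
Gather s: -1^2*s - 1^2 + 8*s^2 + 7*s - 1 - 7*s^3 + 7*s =-7*s^3 + 8*s^2 + 13*s - 2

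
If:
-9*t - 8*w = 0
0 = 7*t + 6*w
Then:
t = 0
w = 0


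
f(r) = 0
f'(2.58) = 0.00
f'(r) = 0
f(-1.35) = 0.00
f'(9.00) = 0.00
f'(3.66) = 0.00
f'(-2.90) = 0.00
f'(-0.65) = 0.00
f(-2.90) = 0.00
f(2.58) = 0.00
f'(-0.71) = 0.00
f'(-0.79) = 0.00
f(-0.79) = 0.00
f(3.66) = 0.00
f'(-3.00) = 0.00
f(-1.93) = 0.00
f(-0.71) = 0.00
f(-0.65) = 0.00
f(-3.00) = 0.00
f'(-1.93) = 0.00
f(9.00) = 0.00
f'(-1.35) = 0.00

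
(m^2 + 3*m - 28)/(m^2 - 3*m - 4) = (m + 7)/(m + 1)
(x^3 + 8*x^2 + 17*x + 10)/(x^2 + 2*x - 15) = (x^2 + 3*x + 2)/(x - 3)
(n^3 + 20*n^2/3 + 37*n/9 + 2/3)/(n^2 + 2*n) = (9*n^3 + 60*n^2 + 37*n + 6)/(9*n*(n + 2))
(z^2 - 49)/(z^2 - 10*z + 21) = (z + 7)/(z - 3)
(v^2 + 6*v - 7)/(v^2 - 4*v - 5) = (-v^2 - 6*v + 7)/(-v^2 + 4*v + 5)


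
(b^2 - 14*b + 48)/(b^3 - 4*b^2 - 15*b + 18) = (b - 8)/(b^2 + 2*b - 3)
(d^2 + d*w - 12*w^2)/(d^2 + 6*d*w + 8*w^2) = (d - 3*w)/(d + 2*w)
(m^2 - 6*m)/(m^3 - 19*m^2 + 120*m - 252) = m/(m^2 - 13*m + 42)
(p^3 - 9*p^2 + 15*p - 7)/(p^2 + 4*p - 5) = (p^2 - 8*p + 7)/(p + 5)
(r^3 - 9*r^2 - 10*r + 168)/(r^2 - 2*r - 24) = r - 7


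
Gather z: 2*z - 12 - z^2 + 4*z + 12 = -z^2 + 6*z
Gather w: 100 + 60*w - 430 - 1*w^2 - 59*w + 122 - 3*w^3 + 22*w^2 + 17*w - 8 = -3*w^3 + 21*w^2 + 18*w - 216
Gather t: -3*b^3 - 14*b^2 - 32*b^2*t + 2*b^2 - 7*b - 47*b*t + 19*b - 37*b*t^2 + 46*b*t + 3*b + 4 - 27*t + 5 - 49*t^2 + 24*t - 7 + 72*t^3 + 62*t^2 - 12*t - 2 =-3*b^3 - 12*b^2 + 15*b + 72*t^3 + t^2*(13 - 37*b) + t*(-32*b^2 - b - 15)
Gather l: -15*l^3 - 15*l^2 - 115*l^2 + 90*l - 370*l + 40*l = -15*l^3 - 130*l^2 - 240*l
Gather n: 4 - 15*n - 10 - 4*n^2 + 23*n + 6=-4*n^2 + 8*n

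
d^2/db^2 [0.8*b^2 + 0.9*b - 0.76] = 1.60000000000000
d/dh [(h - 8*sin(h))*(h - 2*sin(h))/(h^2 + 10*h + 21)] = 2*(-(h + 5)*(h - 8*sin(h))*(h - 2*sin(h)) + (h^2 + 10*h + 21)*(-5*h*cos(h) + h - 5*sin(h) + 8*sin(2*h)))/(h^2 + 10*h + 21)^2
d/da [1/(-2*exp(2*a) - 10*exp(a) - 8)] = (exp(a) + 5/2)*exp(a)/(exp(2*a) + 5*exp(a) + 4)^2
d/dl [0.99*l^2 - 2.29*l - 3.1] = 1.98*l - 2.29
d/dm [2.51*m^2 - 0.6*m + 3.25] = 5.02*m - 0.6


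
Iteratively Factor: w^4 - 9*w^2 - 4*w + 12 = (w + 2)*(w^3 - 2*w^2 - 5*w + 6) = (w + 2)^2*(w^2 - 4*w + 3) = (w - 1)*(w + 2)^2*(w - 3)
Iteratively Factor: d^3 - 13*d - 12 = (d + 1)*(d^2 - d - 12) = (d + 1)*(d + 3)*(d - 4)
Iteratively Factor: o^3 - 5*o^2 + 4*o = (o - 4)*(o^2 - o) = o*(o - 4)*(o - 1)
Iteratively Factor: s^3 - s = (s + 1)*(s^2 - s) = s*(s + 1)*(s - 1)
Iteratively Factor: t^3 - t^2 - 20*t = (t)*(t^2 - t - 20) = t*(t - 5)*(t + 4)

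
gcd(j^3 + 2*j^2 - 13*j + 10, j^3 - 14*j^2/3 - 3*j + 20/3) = j - 1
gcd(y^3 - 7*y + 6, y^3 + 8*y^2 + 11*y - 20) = y - 1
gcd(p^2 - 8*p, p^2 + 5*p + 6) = 1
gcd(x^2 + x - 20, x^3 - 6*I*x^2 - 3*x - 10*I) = 1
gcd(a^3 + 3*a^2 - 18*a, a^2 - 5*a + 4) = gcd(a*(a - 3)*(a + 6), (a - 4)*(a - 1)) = 1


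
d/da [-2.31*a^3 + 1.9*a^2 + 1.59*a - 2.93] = -6.93*a^2 + 3.8*a + 1.59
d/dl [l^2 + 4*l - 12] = 2*l + 4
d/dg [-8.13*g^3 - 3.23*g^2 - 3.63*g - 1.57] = -24.39*g^2 - 6.46*g - 3.63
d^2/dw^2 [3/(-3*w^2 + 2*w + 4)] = 6*(-9*w^2 + 6*w + 4*(3*w - 1)^2 + 12)/(-3*w^2 + 2*w + 4)^3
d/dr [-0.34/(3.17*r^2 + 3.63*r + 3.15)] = (2.1556*r + 1.2342)/(3.17*r^2 + 3.63*r + 3.15)^2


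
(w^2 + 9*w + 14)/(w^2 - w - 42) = (w^2 + 9*w + 14)/(w^2 - w - 42)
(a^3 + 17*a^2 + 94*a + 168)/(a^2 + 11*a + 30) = (a^2 + 11*a + 28)/(a + 5)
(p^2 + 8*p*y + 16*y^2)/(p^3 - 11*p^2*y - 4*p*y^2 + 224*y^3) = (p + 4*y)/(p^2 - 15*p*y + 56*y^2)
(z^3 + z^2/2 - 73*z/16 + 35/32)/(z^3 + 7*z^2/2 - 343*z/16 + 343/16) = (8*z^2 + 18*z - 5)/(2*(4*z^2 + 21*z - 49))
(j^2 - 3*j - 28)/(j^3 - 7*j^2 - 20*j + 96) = (j - 7)/(j^2 - 11*j + 24)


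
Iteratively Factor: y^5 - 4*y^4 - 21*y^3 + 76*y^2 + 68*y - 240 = (y - 5)*(y^4 + y^3 - 16*y^2 - 4*y + 48) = (y - 5)*(y + 4)*(y^3 - 3*y^2 - 4*y + 12) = (y - 5)*(y - 2)*(y + 4)*(y^2 - y - 6) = (y - 5)*(y - 2)*(y + 2)*(y + 4)*(y - 3)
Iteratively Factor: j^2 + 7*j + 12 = (j + 3)*(j + 4)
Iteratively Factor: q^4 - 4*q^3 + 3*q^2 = (q)*(q^3 - 4*q^2 + 3*q) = q*(q - 3)*(q^2 - q) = q^2*(q - 3)*(q - 1)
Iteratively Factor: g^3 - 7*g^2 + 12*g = (g - 4)*(g^2 - 3*g) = g*(g - 4)*(g - 3)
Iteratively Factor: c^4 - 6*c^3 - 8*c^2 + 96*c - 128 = (c - 2)*(c^3 - 4*c^2 - 16*c + 64) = (c - 2)*(c + 4)*(c^2 - 8*c + 16) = (c - 4)*(c - 2)*(c + 4)*(c - 4)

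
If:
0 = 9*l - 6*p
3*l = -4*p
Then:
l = 0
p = 0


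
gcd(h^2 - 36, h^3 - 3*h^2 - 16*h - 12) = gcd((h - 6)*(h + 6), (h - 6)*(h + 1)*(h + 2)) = h - 6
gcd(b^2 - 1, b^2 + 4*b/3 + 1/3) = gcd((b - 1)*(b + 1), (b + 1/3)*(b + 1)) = b + 1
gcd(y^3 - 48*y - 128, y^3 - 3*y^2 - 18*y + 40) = y + 4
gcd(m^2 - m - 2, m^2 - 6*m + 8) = m - 2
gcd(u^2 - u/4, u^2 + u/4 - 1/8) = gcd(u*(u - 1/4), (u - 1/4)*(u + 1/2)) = u - 1/4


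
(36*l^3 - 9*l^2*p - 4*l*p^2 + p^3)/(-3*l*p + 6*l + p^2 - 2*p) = (-12*l^2 - l*p + p^2)/(p - 2)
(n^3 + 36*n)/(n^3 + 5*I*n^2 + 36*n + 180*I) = n/(n + 5*I)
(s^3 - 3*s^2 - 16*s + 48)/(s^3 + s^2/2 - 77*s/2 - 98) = 2*(s^2 - 7*s + 12)/(2*s^2 - 7*s - 49)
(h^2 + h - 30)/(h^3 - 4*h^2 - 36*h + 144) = (h - 5)/(h^2 - 10*h + 24)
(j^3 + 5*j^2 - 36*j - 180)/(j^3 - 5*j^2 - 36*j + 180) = (j + 5)/(j - 5)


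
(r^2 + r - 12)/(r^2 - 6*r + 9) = (r + 4)/(r - 3)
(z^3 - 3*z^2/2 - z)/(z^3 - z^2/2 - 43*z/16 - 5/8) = 8*z*(2*z + 1)/(16*z^2 + 24*z + 5)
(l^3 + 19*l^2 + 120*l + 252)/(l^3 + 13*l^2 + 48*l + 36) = (l + 7)/(l + 1)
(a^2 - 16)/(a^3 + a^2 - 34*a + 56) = (a + 4)/(a^2 + 5*a - 14)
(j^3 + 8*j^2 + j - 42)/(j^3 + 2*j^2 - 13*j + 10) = (j^2 + 10*j + 21)/(j^2 + 4*j - 5)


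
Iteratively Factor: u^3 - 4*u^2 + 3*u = (u - 3)*(u^2 - u) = (u - 3)*(u - 1)*(u)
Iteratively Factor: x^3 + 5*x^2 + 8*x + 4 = (x + 2)*(x^2 + 3*x + 2) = (x + 2)^2*(x + 1)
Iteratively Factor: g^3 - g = (g - 1)*(g^2 + g) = g*(g - 1)*(g + 1)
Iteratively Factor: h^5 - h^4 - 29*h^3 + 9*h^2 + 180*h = (h + 4)*(h^4 - 5*h^3 - 9*h^2 + 45*h) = h*(h + 4)*(h^3 - 5*h^2 - 9*h + 45) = h*(h - 5)*(h + 4)*(h^2 - 9) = h*(h - 5)*(h + 3)*(h + 4)*(h - 3)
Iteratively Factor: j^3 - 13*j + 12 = (j - 3)*(j^2 + 3*j - 4) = (j - 3)*(j + 4)*(j - 1)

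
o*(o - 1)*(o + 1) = o^3 - o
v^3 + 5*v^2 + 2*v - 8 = (v - 1)*(v + 2)*(v + 4)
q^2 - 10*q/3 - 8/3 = (q - 4)*(q + 2/3)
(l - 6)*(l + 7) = l^2 + l - 42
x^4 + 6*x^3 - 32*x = x*(x - 2)*(x + 4)^2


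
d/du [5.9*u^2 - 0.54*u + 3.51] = 11.8*u - 0.54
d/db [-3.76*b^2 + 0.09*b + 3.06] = 0.09 - 7.52*b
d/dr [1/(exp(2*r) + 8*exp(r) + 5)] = 2*(-exp(r) - 4)*exp(r)/(exp(2*r) + 8*exp(r) + 5)^2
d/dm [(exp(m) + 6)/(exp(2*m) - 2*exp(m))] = (-exp(2*m) - 12*exp(m) + 12)*exp(-m)/(exp(2*m) - 4*exp(m) + 4)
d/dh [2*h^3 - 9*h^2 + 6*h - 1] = 6*h^2 - 18*h + 6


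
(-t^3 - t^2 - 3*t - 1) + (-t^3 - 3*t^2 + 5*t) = -2*t^3 - 4*t^2 + 2*t - 1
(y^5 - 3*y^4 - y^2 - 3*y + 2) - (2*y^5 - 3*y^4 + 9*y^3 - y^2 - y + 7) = -y^5 - 9*y^3 - 2*y - 5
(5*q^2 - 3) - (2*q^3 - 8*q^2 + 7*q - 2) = -2*q^3 + 13*q^2 - 7*q - 1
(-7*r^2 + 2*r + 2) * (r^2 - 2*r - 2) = -7*r^4 + 16*r^3 + 12*r^2 - 8*r - 4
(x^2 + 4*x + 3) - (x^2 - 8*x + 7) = 12*x - 4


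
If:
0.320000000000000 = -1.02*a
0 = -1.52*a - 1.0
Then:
No Solution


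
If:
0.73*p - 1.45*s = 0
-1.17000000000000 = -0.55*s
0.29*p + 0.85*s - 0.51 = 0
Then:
No Solution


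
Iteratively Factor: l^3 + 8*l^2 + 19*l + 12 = (l + 1)*(l^2 + 7*l + 12) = (l + 1)*(l + 4)*(l + 3)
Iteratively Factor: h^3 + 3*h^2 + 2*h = (h + 2)*(h^2 + h) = (h + 1)*(h + 2)*(h)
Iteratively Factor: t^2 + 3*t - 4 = (t - 1)*(t + 4)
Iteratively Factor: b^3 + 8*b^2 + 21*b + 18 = (b + 3)*(b^2 + 5*b + 6) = (b + 2)*(b + 3)*(b + 3)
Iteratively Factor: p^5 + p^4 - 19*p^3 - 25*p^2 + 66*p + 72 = (p + 1)*(p^4 - 19*p^2 - 6*p + 72) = (p - 4)*(p + 1)*(p^3 + 4*p^2 - 3*p - 18) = (p - 4)*(p + 1)*(p + 3)*(p^2 + p - 6) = (p - 4)*(p + 1)*(p + 3)^2*(p - 2)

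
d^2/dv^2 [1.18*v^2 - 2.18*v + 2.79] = 2.36000000000000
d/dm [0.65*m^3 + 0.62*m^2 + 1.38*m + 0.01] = 1.95*m^2 + 1.24*m + 1.38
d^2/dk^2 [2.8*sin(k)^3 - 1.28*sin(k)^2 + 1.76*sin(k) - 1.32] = -3.86*sin(k) + 6.3*sin(3*k) - 2.56*cos(2*k)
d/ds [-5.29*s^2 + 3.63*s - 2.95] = 3.63 - 10.58*s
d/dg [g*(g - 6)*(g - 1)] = 3*g^2 - 14*g + 6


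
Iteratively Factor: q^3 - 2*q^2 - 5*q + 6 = (q - 1)*(q^2 - q - 6) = (q - 3)*(q - 1)*(q + 2)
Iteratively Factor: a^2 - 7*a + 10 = (a - 2)*(a - 5)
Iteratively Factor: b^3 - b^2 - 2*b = (b)*(b^2 - b - 2) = b*(b + 1)*(b - 2)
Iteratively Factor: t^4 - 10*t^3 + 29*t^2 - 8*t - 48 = (t - 4)*(t^3 - 6*t^2 + 5*t + 12) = (t - 4)^2*(t^2 - 2*t - 3) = (t - 4)^2*(t - 3)*(t + 1)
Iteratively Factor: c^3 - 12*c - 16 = (c + 2)*(c^2 - 2*c - 8) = (c + 2)^2*(c - 4)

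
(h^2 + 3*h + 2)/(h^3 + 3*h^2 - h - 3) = (h + 2)/(h^2 + 2*h - 3)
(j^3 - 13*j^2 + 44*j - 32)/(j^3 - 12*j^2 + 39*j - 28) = (j - 8)/(j - 7)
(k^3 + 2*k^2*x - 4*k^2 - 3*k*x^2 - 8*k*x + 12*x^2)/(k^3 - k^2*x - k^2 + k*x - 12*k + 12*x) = (k + 3*x)/(k + 3)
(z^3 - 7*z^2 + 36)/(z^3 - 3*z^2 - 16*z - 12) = (z - 3)/(z + 1)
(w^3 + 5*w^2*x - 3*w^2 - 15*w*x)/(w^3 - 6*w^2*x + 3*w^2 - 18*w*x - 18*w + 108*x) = w*(-w - 5*x)/(-w^2 + 6*w*x - 6*w + 36*x)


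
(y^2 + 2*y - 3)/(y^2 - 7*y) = (y^2 + 2*y - 3)/(y*(y - 7))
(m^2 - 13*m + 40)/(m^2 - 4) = (m^2 - 13*m + 40)/(m^2 - 4)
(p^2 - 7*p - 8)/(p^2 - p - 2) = (p - 8)/(p - 2)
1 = 1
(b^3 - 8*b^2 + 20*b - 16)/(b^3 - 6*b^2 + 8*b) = (b - 2)/b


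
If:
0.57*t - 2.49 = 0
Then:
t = 4.37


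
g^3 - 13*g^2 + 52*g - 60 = (g - 6)*(g - 5)*(g - 2)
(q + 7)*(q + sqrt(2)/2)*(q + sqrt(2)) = q^3 + 3*sqrt(2)*q^2/2 + 7*q^2 + q + 21*sqrt(2)*q/2 + 7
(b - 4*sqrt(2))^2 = b^2 - 8*sqrt(2)*b + 32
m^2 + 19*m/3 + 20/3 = (m + 4/3)*(m + 5)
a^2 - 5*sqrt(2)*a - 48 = (a - 8*sqrt(2))*(a + 3*sqrt(2))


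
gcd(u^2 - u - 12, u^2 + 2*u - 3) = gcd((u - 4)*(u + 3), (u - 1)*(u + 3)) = u + 3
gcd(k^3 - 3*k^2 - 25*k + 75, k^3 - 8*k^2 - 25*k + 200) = k^2 - 25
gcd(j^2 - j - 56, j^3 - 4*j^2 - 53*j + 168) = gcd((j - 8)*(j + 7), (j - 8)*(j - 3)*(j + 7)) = j^2 - j - 56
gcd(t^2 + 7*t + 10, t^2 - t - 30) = t + 5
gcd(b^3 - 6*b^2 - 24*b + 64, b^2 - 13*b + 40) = b - 8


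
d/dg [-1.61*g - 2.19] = -1.61000000000000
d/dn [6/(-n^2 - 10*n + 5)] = 12*(n + 5)/(n^2 + 10*n - 5)^2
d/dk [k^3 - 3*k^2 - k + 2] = 3*k^2 - 6*k - 1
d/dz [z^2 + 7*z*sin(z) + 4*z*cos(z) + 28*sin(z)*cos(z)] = -4*z*sin(z) + 7*z*cos(z) + 2*z + 7*sin(z) + 4*cos(z) + 28*cos(2*z)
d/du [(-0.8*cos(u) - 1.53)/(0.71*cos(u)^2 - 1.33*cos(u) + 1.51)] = (-0.568*cos(u)^2 - 2.1726*cos(u) + 3.2429)*sin(u)/(0.5041*cos(u)^4 - 1.8886*cos(u)^3 + 3.9131*cos(u)^2 - 4.0166*cos(u) + 2.2801)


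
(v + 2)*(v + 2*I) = v^2 + 2*v + 2*I*v + 4*I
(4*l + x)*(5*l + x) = 20*l^2 + 9*l*x + x^2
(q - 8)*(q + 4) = q^2 - 4*q - 32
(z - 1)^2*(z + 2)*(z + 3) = z^4 + 3*z^3 - 3*z^2 - 7*z + 6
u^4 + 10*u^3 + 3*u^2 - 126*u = u*(u - 3)*(u + 6)*(u + 7)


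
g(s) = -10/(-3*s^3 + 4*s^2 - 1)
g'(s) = -10*(9*s^2 - 8*s)/(-3*s^3 + 4*s^2 - 1)^2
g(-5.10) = -0.02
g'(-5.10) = -0.01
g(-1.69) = -0.40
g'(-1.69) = -0.63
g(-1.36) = -0.72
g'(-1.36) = -1.42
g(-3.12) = -0.08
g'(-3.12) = -0.07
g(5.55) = 0.03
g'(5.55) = -0.02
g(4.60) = 0.05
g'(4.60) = -0.04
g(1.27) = 14.42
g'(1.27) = -90.56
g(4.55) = 0.05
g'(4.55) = -0.04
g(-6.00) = -0.01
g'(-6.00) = -0.00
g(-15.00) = 0.00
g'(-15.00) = 0.00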